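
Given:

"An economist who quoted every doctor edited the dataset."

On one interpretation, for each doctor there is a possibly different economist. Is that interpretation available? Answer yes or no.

No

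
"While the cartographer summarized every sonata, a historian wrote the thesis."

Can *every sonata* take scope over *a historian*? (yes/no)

No

The target quantifier *every sonata* is part of the adjunct clause *while the cartographer summarized every sonata*.
Adjunct clauses are scope islands: a quantifier inside an adjunct cannot raise into the matrix clause.
So the wide-scope reading for *every sonata* is blocked.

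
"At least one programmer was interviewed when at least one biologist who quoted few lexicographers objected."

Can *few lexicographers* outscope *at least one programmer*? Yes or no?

Structurally, *few lexicographers* is inside the relative clause *who quoted few lexicographers*, which is itself inside the adjunct *when at least one biologist who quoted few lexicographers objected*.
Even if one barrier were somehow void, the other would still block QR.
So *few lexicographers* cannot raise high enough to outscope *at least one programmer*; only the surface ordering *at least one programmer* > *few lexicographers* is available.

No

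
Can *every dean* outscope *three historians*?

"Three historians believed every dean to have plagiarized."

*every dean* is an ECM subject; ECM complements are not islands, and the embedded quantifier may take matrix scope.
Nothing blocks QR of the lower DP to a position above the higher one, so inverse scope is available.

Yes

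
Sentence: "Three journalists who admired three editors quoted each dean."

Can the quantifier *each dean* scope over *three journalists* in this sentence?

Although the sentence contains a relative clause (*who admired three editors*), *each dean* is outside it, in the matrix VP.
No island intervenes, so both surface and inverse scope are derivable.
So *each dean* > *three journalists* is among the available readings.

Yes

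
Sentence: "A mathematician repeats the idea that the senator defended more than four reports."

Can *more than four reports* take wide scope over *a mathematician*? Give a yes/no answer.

*more than four reports* occurs within the complex NP *the idea that the senator defended more than four reports*.
Noun-complement clauses are scope islands (the Complex NP Constraint): a quantifier inside one cannot scope into the matrix.
*more than four reports* > *a mathematician* would require crossing that boundary, which is illicit.

No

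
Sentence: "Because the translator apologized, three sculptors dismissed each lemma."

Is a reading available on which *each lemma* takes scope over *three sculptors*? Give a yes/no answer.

*each lemma* is a matrix argument; the adjunct is an island but the target quantifier is outside it.
Ordinary QR to a clause-peripheral position gives the wide-scope LF for the lower DP.

Yes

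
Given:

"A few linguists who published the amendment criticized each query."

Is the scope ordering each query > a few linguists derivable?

Yes

Although the sentence contains a relative clause (*who published the amendment*), *each query* is outside it, in the matrix VP.
With no island boundary between them, the object can take inverse scope over the subject via ordinary QR within the clause.
So *each query* > *a few linguists* is among the available readings.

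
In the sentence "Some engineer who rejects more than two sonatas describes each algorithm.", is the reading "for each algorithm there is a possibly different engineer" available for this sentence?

That reading corresponds to *each algorithm* > *some engineer*.
Although the sentence contains a relative clause (*who rejects more than two sonatas*), *each algorithm* is outside it, in the matrix VP.
With no island boundary between them, the object can take inverse scope over the subject via ordinary QR within the clause.
So *each algorithm* > *some engineer* is among the available readings.

Yes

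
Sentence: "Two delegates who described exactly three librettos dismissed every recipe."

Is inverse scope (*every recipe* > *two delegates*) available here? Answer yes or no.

Yes

The RC *who described exactly three librettos* is an island, but *every recipe* is not inside it — it is the matrix object, a clausemate of *two delegates*.
No island intervenes, so both surface and inverse scope are derivable.
The sentence is scopally ambiguous between *two delegates* > *every recipe* and *every recipe* > *two delegates*.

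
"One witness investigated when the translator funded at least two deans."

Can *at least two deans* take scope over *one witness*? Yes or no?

No

*at least two deans* sits inside the embedded question *when the translator funded at least two deans*.
QR across an interrogative CP boundary is ruled out as a wh-island violation.
Hence only narrow scope for *at least two deans* (under *one witness*) survives.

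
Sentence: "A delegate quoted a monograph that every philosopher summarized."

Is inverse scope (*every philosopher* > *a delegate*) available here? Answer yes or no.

No

*every philosopher* occurs within the relative clause *that every philosopher summarized* modifying *a monograph*.
QR out of a relative clause is ruled out by the relative-clause island constraint.
There is no licit LF on which *every philosopher* c-commands *a delegate*.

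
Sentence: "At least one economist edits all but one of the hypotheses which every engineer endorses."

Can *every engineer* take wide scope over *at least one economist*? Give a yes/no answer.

No

Structurally, *every engineer* is inside the relative clause *which every engineer endorses* modifying *all but one of the hypotheses*.
Quantifiers inside a relative clause are trapped there; the RC boundary blocks QR.
The inverse ordering *every engineer* > *at least one economist* is therefore underivable.
(Only the surface reading survives: one fixed economist with respect to all the relevant engineers.)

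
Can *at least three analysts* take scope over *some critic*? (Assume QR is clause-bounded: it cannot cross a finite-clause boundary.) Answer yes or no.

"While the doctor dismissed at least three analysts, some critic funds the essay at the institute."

No

*at least three analysts* sits inside the adjunct clause *while the doctor dismissed at least three analysts*.
Adverbial clauses are not L-marked, so they are barriers for QR — the quantifier cannot escape the adjunct.
*at least three analysts* is confined to the island and cannot take scope over *some critic*.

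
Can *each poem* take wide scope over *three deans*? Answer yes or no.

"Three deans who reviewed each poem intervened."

*each poem* occurs within the relative clause *who reviewed each poem*.
Relative clauses block scope extraction: QR cannot target a position outside the modified NP.
So *each poem* cannot raise to a position above *three deans*.

No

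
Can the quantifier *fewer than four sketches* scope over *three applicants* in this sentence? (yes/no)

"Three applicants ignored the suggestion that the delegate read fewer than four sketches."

No

The target quantifier *fewer than four sketches* is part of the complex NP *the suggestion that the delegate read fewer than four sketches*.
Noun-complement clauses are scope islands (the Complex NP Constraint): a quantifier inside one cannot scope into the matrix.
There is no licit LF on which *fewer than four sketches* c-commands *three applicants*.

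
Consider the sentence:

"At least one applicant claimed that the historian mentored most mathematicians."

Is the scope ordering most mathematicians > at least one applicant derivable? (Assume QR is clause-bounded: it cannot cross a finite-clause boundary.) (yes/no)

*most mathematicians* is embedded in the finite complement clause *that the historian mentored most mathematicians*.
QR is clause-bounded, so the finite complement is a scope island for the embedded quantifier.
So the wide-scope reading for *most mathematicians* is blocked.

No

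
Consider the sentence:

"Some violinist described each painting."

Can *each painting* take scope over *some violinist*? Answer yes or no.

*each painting* and *some violinist* are in the same minimal clause.
No island intervenes, so both surface and inverse scope are derivable.

Yes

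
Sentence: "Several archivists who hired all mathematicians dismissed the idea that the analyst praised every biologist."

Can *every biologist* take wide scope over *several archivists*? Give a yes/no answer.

*every biologist* occurs within the complex NP *the idea that the analyst praised every biologist*.
The complex NP is opaque for QR — the quantifier is frozen inside the noun's complement.
So the wide-scope reading for *every biologist* is blocked.

No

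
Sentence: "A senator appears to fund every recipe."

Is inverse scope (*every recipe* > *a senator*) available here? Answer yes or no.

Yes

Infinitival complements of raising predicates do not block QR; *every recipe* and *a senator* are effectively clausemates.
Nothing blocks QR of the lower DP to a position above the higher one, so inverse scope is available.
So *every recipe* > *a senator* is among the available readings.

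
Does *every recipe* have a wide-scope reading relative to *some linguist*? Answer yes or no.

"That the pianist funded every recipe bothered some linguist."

*every recipe* occurs within the sentential subject *that the pianist funded every recipe*.
The Sentential Subject Constraint rules out raising the quantifier out of the that-clause subject.
*every recipe* > *some linguist* would require crossing that boundary, which is illicit.

No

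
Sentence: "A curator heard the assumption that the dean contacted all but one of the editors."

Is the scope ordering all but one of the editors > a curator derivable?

No

The DP *all but one of the editors* is contained in the complex NP *the assumption that the dean contacted all but one of the editors*.
A that-clause complement to a noun is an island; QR cannot cross the NP boundary.
*all but one of the editors* is confined to the island and cannot take scope over *a curator*.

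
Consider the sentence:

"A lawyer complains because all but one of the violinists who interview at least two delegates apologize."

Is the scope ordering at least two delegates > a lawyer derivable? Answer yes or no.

No

*at least two delegates* occurs within the relative clause *who interview at least two delegates*, which is itself inside the adjunct *because all but one of the violinists who interview at least two delegates apologize*.
Both the relative clause and the enclosing adjunct are scope islands; QR cannot cross either.
*at least two delegates* is confined to the island and cannot take scope over *a lawyer*.
(Only the surface reading survives: one fixed lawyer with respect to all the relevant delegates.)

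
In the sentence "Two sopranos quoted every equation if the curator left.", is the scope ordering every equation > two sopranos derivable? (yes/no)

Yes

*every equation* is a matrix argument; the adjunct is an island but the target quantifier is outside it.
With no island boundary between them, the object can take inverse scope over the subject via ordinary QR within the clause.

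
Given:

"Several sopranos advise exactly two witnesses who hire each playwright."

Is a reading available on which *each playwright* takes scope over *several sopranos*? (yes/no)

The target quantifier *each playwright* is part of the relative clause *who hire each playwright* modifying *exactly two witnesses*.
A relative clause is a scope island — quantifier raising cannot cross its boundary.
*each playwright* > *several sopranos* would require crossing that boundary, which is illicit.

No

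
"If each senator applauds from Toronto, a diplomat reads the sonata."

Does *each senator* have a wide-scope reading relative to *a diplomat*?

No

The target quantifier *each senator* is part of the adjunct clause *if each senator applauds from Toronto*.
Scope out of an adjunct clause is unavailable: QR respects the adjunct-island constraint.
The ordering *each senator* > *a diplomat* is therefore underivable.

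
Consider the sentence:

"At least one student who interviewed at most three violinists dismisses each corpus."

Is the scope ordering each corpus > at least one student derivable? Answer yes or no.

The RC *who interviewed at most three violinists* is an island, but *each corpus* is not inside it — it is the matrix object, a clausemate of *at least one student*.
Ordinary QR to a clause-peripheral position gives the wide-scope LF for the lower DP.

Yes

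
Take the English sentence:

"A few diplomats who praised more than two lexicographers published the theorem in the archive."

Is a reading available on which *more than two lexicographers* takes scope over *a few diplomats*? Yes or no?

No

*more than two lexicographers* sits inside the relative clause *who praised more than two lexicographers*.
Relative clauses block scope extraction: QR cannot target a position outside the modified NP.
Hence only narrow scope for *more than two lexicographers* (under *a few diplomats*) survives.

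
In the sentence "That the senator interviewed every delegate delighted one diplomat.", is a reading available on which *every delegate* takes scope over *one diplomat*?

*every delegate* occurs within the sentential subject *that the senator interviewed every delegate*.
The subject-island constraint blocks QR out of a clausal subject.
There is no licit LF on which *every delegate* c-commands *one diplomat*.

No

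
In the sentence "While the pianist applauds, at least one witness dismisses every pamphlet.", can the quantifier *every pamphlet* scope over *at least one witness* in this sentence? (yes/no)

Although there is an adjunct clause, *every pamphlet* is in the main clause, not inside the adjunct.
Ordinary QR to a clause-peripheral position gives the wide-scope LF for the lower DP.

Yes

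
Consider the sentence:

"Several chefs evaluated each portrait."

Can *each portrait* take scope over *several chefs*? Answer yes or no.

Yes

*each portrait* and *several chefs* are in the same minimal clause.
Ordinary QR to a clause-peripheral position gives the wide-scope LF for the lower DP.
The sentence is scopally ambiguous between *several chefs* > *each portrait* and *each portrait* > *several chefs*.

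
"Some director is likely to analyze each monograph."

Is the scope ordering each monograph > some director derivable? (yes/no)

The matrix predicate is a raising verb, whose infinitival complement is not a scope island — *each monograph* can QR into the matrix clause.
QR within a single clause is free, so the lower quantifier may take scope over the higher one.

Yes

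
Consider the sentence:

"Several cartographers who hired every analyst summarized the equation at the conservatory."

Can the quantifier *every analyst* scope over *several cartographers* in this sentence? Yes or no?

No

Structurally, *every analyst* is inside the relative clause *who hired every analyst*.
Quantifiers inside a relative clause are trapped there; the RC boundary blocks QR.
So *every analyst* cannot raise to a position above *several cartographers*.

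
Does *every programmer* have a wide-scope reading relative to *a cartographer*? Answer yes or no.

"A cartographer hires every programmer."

Both DPs are arguments of the same predicate; there is no clause or island boundary between them.
Nothing blocks QR of the lower DP to a position above the higher one, so inverse scope is available.

Yes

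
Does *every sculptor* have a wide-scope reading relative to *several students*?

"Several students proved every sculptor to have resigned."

Yes

*every sculptor* is the subject of an ECM infinitive — the infinitival complement of an ECM verb is not a scope island, so *every sculptor* can raise into the matrix clause.
With no island boundary between them, the object can take inverse scope over the subject via ordinary QR within the clause.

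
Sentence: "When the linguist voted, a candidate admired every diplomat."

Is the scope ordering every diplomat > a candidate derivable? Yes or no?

*every diplomat* is a matrix argument; the adjunct is an island but the target quantifier is outside it.
QR within a single clause is free, so the lower quantifier may take scope over the higher one.
Both orderings are possible: *a candidate* > *every diplomat* and *every diplomat* > *a candidate*.

Yes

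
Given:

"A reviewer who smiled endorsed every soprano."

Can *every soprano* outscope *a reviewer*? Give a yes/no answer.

Although the sentence contains a relative clause (*who smiled*), *every soprano* is outside it, in the matrix VP.
Nothing blocks QR of the lower DP to a position above the higher one, so inverse scope is available.

Yes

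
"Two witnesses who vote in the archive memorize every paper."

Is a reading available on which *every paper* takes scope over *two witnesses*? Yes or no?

Yes

Although the sentence contains a relative clause (*who vote in the archive*), *every paper* is outside it, in the matrix VP.
Ordinary QR to a clause-peripheral position gives the wide-scope LF for the lower DP.
So *every paper* > *two witnesses* is among the available readings.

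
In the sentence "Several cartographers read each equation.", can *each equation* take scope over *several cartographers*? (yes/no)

Yes

*each equation* and *several cartographers* are in the same minimal clause.
No island intervenes, so both surface and inverse scope are derivable.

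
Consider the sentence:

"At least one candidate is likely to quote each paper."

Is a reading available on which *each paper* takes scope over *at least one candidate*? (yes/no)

Yes

The matrix predicate is a raising verb, whose infinitival complement is not a scope island — *each paper* can QR into the matrix clause.
No island intervenes, so both surface and inverse scope are derivable.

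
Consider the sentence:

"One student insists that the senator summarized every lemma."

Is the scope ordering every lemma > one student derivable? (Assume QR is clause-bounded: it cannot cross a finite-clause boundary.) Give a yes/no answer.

*every lemma* sits inside the finite complement clause *that the senator summarized every lemma*.
Given the clause-boundedness assumption, QR cannot cross the finite CP into the matrix.
There is no licit LF on which *every lemma* c-commands *one student*.

No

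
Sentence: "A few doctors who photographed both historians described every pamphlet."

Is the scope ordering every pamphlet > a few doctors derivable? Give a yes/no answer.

*every pamphlet* is a matrix argument; only *a few doctors* is modified by the relative clause *who photographed both historians*, so the RC island is irrelevant to the target quantifier.
QR within a single clause is free, so the lower quantifier may take scope over the higher one.
The sentence is scopally ambiguous between *a few doctors* > *every pamphlet* and *every pamphlet* > *a few doctors*.

Yes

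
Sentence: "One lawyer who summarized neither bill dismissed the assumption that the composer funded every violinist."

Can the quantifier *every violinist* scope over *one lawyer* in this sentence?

The DP *every violinist* is contained in the complex NP *the assumption that the composer funded every violinist*.
The complex NP is opaque for QR — the quantifier is frozen inside the noun's complement.
So *every violinist* cannot raise to a position above *one lawyer*.
(Only the surface reading survives: one fixed lawyer with respect to all the relevant violinists.)

No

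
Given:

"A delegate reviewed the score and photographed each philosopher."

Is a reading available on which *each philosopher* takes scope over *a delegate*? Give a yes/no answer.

The DP *each philosopher* is contained in one conjunct of the coordinate structure (*photographed each philosopher*).
Asymmetric QR out of one conjunct violates the Coordinate Structure Constraint.
*each philosopher* > *a delegate* would require crossing that boundary, which is illicit.

No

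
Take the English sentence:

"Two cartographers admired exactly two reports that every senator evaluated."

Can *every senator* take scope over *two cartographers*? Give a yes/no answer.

No

Structurally, *every senator* is inside the relative clause *that every senator evaluated* modifying *exactly two reports*.
Quantifiers inside a relative clause are trapped there; the RC boundary blocks QR.
The inverse ordering *every senator* > *two cartographers* is therefore underivable.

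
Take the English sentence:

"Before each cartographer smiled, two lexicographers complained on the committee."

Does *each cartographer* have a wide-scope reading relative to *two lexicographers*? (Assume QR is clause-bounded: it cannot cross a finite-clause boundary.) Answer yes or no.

No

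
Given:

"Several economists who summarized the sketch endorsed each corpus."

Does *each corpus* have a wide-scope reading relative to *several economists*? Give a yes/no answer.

Yes

The relative clause *who summarized the sketch* modifies *several economists*, but *each corpus* is not inside that relative clause — it is an argument of the matrix verb.
Nothing blocks QR of the lower DP to a position above the higher one, so inverse scope is available.
So *each corpus* > *several economists* is among the available readings.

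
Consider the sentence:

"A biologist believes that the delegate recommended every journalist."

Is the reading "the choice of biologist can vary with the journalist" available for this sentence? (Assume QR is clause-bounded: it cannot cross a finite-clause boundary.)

That reading corresponds to *every journalist* > *a biologist*.
*every journalist* sits inside the finite complement clause *that the delegate recommended every journalist*.
Under clause-bounded QR, a quantifier in an embedded finite clause cannot raise into the matrix clause.
Hence only narrow scope for *every journalist* (under *a biologist*) survives.

No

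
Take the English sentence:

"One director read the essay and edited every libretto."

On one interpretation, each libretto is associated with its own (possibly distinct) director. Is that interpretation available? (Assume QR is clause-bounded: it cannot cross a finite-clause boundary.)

No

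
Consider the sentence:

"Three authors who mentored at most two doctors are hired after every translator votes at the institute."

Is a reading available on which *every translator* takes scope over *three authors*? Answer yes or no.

The DP *every translator* is contained in the adjunct clause *after every translator votes at the institute*.
Adjunct clauses are scope islands: a quantifier inside an adjunct cannot raise into the matrix clause.
So *every translator* cannot raise to a position above *three authors*.

No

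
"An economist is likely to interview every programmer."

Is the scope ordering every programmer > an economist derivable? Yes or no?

Raising constructions are monoclausal for scope purposes; *every programmer* is not separated from *an economist* by any island.
Ordinary QR to a clause-peripheral position gives the wide-scope LF for the lower DP.

Yes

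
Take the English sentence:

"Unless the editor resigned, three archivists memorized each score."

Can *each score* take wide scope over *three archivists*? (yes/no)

The adjunct island is irrelevant here — *each score* and *three archivists* are both in the matrix clause.
No island intervenes, so both surface and inverse scope are derivable.
So *each score* > *three archivists* is among the available readings.

Yes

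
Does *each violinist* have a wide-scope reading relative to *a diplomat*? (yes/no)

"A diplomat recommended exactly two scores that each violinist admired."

The DP *each violinist* is contained in the relative clause *that each violinist admired* modifying *exactly two scores*.
A relative clause is a scope island — quantifier raising cannot cross its boundary.
*each violinist* is confined to the island and cannot take scope over *a diplomat*.

No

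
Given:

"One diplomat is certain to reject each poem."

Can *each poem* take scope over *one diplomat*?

Yes

Raising constructions are monoclausal for scope purposes; *each poem* is not separated from *one diplomat* by any island.
Since no island is crossed, the inverse ordering is licensed alongside surface scope.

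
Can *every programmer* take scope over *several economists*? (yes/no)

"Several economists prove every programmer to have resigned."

The ECM infinitive is scope-transparent — *every programmer* is free to raise above *several economists*.
Ordinary QR to a clause-peripheral position gives the wide-scope LF for the lower DP.

Yes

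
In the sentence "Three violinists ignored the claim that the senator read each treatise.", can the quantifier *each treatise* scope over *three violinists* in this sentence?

No

*each treatise* sits inside the complex NP *the claim that the senator read each treatise*.
Noun-complement clauses are scope islands (the Complex NP Constraint): a quantifier inside one cannot scope into the matrix.
So *each treatise* cannot raise high enough to outscope *three violinists*; only the surface ordering *three violinists* > *each treatise* is available.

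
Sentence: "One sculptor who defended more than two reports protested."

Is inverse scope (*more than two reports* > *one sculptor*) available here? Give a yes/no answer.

The DP *more than two reports* is contained in the relative clause *who defended more than two reports*.
Relative clauses block scope extraction: QR cannot target a position outside the modified NP.
So *more than two reports* cannot raise high enough to outscope *one sculptor*; only the surface ordering *one sculptor* > *more than two reports* is available.

No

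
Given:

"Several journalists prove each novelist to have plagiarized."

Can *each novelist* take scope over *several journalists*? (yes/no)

Yes

This is an ECM construction: *each novelist* is the infinitival subject, Case-marked by the matrix verb, and the infinitive is transparent for QR.
Since no island is crossed, the inverse ordering is licensed alongside surface scope.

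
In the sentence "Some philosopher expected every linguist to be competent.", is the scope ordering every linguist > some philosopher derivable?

Yes

The ECM infinitive is scope-transparent — *every linguist* is free to raise above *some philosopher*.
Ordinary QR to a clause-peripheral position gives the wide-scope LF for the lower DP.
So *every linguist* > *some philosopher* is among the available readings.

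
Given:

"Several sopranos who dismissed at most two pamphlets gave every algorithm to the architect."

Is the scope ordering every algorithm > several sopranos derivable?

Yes

*every algorithm* sits in the matrix clause, not in the relative clause on *several sopranos*.
Since no island is crossed, the inverse ordering is licensed alongside surface scope.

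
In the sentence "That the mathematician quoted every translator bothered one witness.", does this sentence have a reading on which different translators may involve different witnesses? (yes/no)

That reading corresponds to *every translator* > *one witness*.
*every translator* is embedded in the sentential subject *that the mathematician quoted every translator*.
The subject-island constraint blocks QR out of a clausal subject.
So the wide-scope reading for *every translator* is blocked.

No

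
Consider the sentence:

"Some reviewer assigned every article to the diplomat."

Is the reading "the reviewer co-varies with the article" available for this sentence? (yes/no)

Yes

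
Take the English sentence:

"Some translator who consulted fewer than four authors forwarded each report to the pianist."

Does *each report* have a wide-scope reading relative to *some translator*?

*each report* sits in the matrix clause, not in the relative clause on *some translator*.
Nothing blocks QR of the lower DP to a position above the higher one, so inverse scope is available.

Yes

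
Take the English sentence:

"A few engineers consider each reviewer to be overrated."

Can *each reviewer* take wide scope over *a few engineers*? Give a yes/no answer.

Yes

The ECM infinitive is scope-transparent — *each reviewer* is free to raise above *a few engineers*.
With no island boundary between them, the object can take inverse scope over the subject via ordinary QR within the clause.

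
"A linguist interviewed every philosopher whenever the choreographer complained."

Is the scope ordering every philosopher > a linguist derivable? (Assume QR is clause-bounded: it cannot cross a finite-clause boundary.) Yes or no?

Although there is an adjunct clause, *every philosopher* is in the main clause, not inside the adjunct.
Nothing blocks QR of the lower DP to a position above the higher one, so inverse scope is available.
Both orderings are possible: *a linguist* > *every philosopher* and *every philosopher* > *a linguist*.

Yes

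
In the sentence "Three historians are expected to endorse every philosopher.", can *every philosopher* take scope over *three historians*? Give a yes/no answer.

Yes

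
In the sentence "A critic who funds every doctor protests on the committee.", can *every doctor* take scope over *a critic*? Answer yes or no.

No

Structurally, *every doctor* is inside the relative clause *who funds every doctor*.
Quantifiers inside a relative clause are trapped there; the RC boundary blocks QR.
So *every doctor* cannot raise high enough to outscope *a critic*; only the surface ordering *a critic* > *every doctor* is available.
(Only the surface reading survives: one fixed critic with respect to all the relevant doctors.)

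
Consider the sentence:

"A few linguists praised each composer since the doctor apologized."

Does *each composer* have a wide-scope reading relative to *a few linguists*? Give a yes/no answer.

Yes

The adjunct island is irrelevant here — *each composer* and *a few linguists* are both in the matrix clause.
No island intervenes, so both surface and inverse scope are derivable.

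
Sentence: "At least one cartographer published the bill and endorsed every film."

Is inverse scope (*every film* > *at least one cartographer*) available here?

The DP *every film* is contained in one conjunct of the coordinate structure (*endorsed every film*).
QR out of a conjunct would have to apply non-ATB, which the CSC forbids.
The inverse ordering *every film* > *at least one cartographer* is therefore underivable.

No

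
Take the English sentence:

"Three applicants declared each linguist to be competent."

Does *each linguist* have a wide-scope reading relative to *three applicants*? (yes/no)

Yes

The ECM infinitive is scope-transparent — *each linguist* is free to raise above *three applicants*.
Ordinary QR to a clause-peripheral position gives the wide-scope LF for the lower DP.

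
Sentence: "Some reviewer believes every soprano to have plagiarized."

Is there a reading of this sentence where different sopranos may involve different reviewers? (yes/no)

Yes

That reading corresponds to *every soprano* > *some reviewer*.
*every soprano* is the subject of an ECM infinitive — the infinitival complement of an ECM verb is not a scope island, so *every soprano* can raise into the matrix clause.
Since no island is crossed, the inverse ordering is licensed alongside surface scope.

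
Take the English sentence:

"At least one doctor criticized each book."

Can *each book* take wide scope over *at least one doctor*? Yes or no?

Both DPs are arguments of the same predicate; there is no clause or island boundary between them.
Ordinary QR to a clause-peripheral position gives the wide-scope LF for the lower DP.
The sentence is scopally ambiguous between *at least one doctor* > *each book* and *each book* > *at least one doctor*.

Yes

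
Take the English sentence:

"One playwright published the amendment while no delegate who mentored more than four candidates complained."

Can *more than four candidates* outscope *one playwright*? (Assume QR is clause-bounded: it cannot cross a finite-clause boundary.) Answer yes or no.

*more than four candidates* sits inside the relative clause *who mentored more than four candidates*, which is itself inside the adjunct *while no delegate who mentored more than four candidates complained*.
Both the relative clause and the enclosing adjunct are scope islands; QR cannot cross either.
There is no licit LF on which *more than four candidates* c-commands *one playwright*.

No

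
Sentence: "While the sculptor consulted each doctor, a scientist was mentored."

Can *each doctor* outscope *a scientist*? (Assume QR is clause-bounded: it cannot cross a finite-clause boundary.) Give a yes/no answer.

No

*each doctor* sits inside the adjunct clause *while the sculptor consulted each doctor*.
Adjunct clauses are scope islands: a quantifier inside an adjunct cannot raise into the matrix clause.
*each doctor* is confined to the island and cannot take scope over *a scientist*.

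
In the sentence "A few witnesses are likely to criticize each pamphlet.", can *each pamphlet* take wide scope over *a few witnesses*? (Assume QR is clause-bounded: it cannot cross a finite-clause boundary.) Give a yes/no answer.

Infinitival complements of raising predicates do not block QR; *each pamphlet* and *a few witnesses* are effectively clausemates.
Clause-internal QR can adjoin the lower DP above the subject, yielding the inverse reading.

Yes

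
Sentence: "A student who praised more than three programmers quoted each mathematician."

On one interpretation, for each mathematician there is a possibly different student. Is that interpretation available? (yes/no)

Yes

The described interpretation is the *each mathematician* > *a student* scoping.
Although the sentence contains a relative clause (*who praised more than three programmers*), *each mathematician* is outside it, in the matrix VP.
Clause-internal QR can adjoin the lower DP above the subject, yielding the inverse reading.
Both orderings are possible: *a student* > *each mathematician* and *each mathematician* > *a student*.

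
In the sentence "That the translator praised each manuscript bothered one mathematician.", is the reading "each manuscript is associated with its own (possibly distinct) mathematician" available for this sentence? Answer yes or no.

The described interpretation is the *each manuscript* > *one mathematician* scoping.
The DP *each manuscript* is contained in the sentential subject *that the translator praised each manuscript*.
The Sentential Subject Constraint rules out raising the quantifier out of the that-clause subject.
So the wide-scope reading for *each manuscript* is blocked.

No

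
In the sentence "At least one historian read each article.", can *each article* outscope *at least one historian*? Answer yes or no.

*each article* is the matrix object and *at least one historian* the matrix subject; the two are clausemates.
No island intervenes, so both surface and inverse scope are derivable.

Yes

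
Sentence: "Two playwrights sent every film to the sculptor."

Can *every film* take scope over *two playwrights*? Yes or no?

Yes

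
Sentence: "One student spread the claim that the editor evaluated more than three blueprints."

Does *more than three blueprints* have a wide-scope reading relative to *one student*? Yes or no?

No

Structurally, *more than three blueprints* is inside the complex NP *the claim that the editor evaluated more than three blueprints*.
The Complex NP Constraint bars QR out of the complement clause of a noun.
*more than three blueprints* > *one student* would require crossing that boundary, which is illicit.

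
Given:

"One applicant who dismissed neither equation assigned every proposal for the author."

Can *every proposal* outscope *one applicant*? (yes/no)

Yes

*every proposal* is a matrix argument; only *one applicant* is modified by the relative clause *who dismissed neither equation*, so the RC island is irrelevant to the target quantifier.
Since no island is crossed, the inverse ordering is licensed alongside surface scope.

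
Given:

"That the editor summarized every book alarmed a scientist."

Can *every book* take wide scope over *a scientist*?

*every book* occurs within the sentential subject *that the editor summarized every book*.
Clausal subjects are scope islands; QR from inside the subject into the matrix is barred.
So *every book* cannot raise to a position above *a scientist*.

No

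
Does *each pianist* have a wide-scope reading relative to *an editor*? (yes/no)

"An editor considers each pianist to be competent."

*each pianist* is an ECM subject; ECM complements are not islands, and the embedded quantifier may take matrix scope.
Nothing blocks QR of the lower DP to a position above the higher one, so inverse scope is available.
So *each pianist* > *an editor* is among the available readings.

Yes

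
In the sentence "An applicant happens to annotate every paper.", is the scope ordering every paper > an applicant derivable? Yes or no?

Yes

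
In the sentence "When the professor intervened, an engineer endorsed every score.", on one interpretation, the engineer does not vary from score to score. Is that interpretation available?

That reading corresponds to *an engineer* > *every score*.
That is the surface-scope ordering, which is always one of the available readings — island constraints only ever restrict inverse scope.

Yes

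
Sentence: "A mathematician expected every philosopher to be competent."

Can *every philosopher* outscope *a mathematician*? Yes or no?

This is an ECM construction: *every philosopher* is the infinitival subject, Case-marked by the matrix verb, and the infinitive is transparent for QR.
Ordinary QR to a clause-peripheral position gives the wide-scope LF for the lower DP.

Yes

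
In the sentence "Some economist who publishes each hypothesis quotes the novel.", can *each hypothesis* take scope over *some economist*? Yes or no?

*each hypothesis* occurs within the relative clause *who publishes each hypothesis*.
Relative clauses block scope extraction: QR cannot target a position outside the modified NP.
There is no licit LF on which *each hypothesis* c-commands *some economist*.

No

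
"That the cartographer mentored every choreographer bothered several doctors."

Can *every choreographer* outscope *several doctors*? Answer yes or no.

No

The DP *every choreographer* is contained in the sentential subject *that the cartographer mentored every choreographer*.
Subjects — clausal subjects included — are islands for extraction, and QR is no exception.
There is no licit LF on which *every choreographer* c-commands *several doctors*.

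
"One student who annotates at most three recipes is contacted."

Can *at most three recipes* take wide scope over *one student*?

No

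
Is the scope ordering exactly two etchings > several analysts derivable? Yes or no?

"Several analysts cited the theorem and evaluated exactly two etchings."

Structurally, *exactly two etchings* is inside one conjunct of the coordinate structure (*evaluated exactly two etchings*).
The Coordinate Structure Constraint blocks movement (including QR) out of a single conjunct.
*exactly two etchings* > *several analysts* would require crossing that boundary, which is illicit.

No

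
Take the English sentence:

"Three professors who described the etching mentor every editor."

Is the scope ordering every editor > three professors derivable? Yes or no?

Although the sentence contains a relative clause (*who described the etching*), *every editor* is outside it, in the matrix VP.
With no island boundary between them, the object can take inverse scope over the subject via ordinary QR within the clause.
So *every editor* > *three professors* is among the available readings.

Yes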